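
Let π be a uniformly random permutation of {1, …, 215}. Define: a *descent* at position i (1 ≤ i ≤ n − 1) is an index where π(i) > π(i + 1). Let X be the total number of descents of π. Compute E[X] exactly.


Write X = Σ X_I over i = 1, …, 214, with X_I the indicator of one descent.
There are 214 indicators.
For each fixed i, the pair (π(i), π(i+1)) is a uniformly random ordered pair of distinct values from {1, …, 215}; by symmetry P[π(i) > π(i+1)] = 1/2.
By linearity: E[X] = 214 · (1/2) = (215 − 1) · (1/2) = 107 ≈ 107.0000.

E[X] = 107 = 107.0000.


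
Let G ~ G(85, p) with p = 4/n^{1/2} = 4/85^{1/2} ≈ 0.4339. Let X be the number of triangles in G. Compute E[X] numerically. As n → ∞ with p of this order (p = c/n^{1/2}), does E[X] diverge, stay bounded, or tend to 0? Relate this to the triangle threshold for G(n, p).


Number of potential triangles: C(85, 3) = 98770.
Each occurs with probability p³ ≈ (0.4339)³ ≈ 8.166794e-02.
By linearity: E[X] = C(85, 3)·p³ ≈ 98770 · 8.166794e-02 ≈ 8066.3421.
Since α = 1/2 < 1, p = c/n^{1/2} ≫ 1/n is above the triangle threshold p ~ 1/n. Asymptotically E[X] ~ (c³/6)·n^{3(1−α)} = (4³/6)·n^{1.5} → ∞; triangles are abundant w.h.p.

E[X] ≈ 8066.3421; in regime p = Θ(1/n^{1/2}) E[X] diverges (above the triangle threshold p ~ 1/n).


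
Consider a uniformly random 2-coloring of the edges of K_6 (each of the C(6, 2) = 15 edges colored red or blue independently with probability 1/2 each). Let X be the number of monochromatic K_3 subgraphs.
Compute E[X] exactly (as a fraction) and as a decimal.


Let X = Σ_S X_S over the C(6, 3) = 20 subsets S of size 3, where X_S = 1 if the K_3 on S is monochromatic.
For a fixed S, the K_3 on S has C(3, 2) = 3 edges. P[all 3 edges red] = (1/2)^3, and likewise for blue, so P[monochromatic] = 2·(1/2)^3 = 2^{1 − 3} = 1/4.
By linearity of expectation: E[X] = C(6, 3) · 2^{1 − 3} = 20 · 1/4 = 5.
Numerically: E[X] ≈ 5.000000.

E[X] = C(6,3)·2^(1−C(3,2)) = 5 ≈ 5.000000.


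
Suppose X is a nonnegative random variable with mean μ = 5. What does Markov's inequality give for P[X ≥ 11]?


μ = E[X] = 5, a = 11.
Markov: P[X ≥ 11] ≤ μ/a = (5)/11 = 5/11.
Numerically: ≈ 0.45455.
(Since a = 11 > μ = 5.00000, the bound 5/11 is < 1 and informative.)

P[X ≥ 11] ≤ 5/11 ≈ 0.45455.


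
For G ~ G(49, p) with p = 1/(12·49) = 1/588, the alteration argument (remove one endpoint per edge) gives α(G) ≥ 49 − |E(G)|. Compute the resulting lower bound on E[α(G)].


E[|E(G)|] = C(49, 2)·p = 1176 · (1/588) = 2.
E[α(G)] ≥ n − E[|E(G)|] = 49 − 2 = 47.
Numerically: ≈ 47.000.
(This is only a lower bound; the true E[α(G)] may be larger.)

E[α(G)] ≥ 47 ≈ 47.000.


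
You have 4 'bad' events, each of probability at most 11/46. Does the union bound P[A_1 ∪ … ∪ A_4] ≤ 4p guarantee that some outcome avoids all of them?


Union bound: P[∪_{i=1}^{4} A_i] ≤ Σ_i P[A_i] ≤ 4·p = 4·(11/46) = 22/23.
Numerically: 22/23 ≈ 0.957.
Is 22/23 < 1? YES.
Since P[∪ A_i] ≤ 22/23 < 1, the complement has P[∩ A_i^c] ≥ 1 − 22/23 = 1/23 > 0, so some outcome avoids every A_i.

4·p = 22/23 ≈ 0.957; existence CERTIFIED by the union bound.


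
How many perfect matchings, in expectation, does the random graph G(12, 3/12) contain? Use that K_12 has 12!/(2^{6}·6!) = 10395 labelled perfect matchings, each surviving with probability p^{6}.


K_12 has 12!/(2^{6}·6!) = 10395 labelled perfect matchings.
For each such perfect matching H, let X_H = 1 if all 6 edges of H are present in G. Then P[X_H = 1] = p^{6} = (1/4)^{6} = 1/4096.
Summing the indicators: E[X] = Σ_H E[X_H] = 10395 · p^{6} = 10395 · 1/4096 = 10395/4096.
Numerically: E[X] ≈ 2.5378.

E[X] = 10395 · (1/4)^{6} = 10395/4096 ≈ 2.5378.


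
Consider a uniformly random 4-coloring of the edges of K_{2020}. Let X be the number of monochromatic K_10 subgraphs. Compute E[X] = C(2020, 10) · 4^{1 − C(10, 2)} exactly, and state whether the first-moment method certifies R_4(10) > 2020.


E[X] = C(2020, 10) · 4^{1 − 45} = 304832018578739931133653656 · 4^{−44} = 304832018578739931133653656/309485009821345068724781056.
As a reduced fraction: E[X] = 38104002322342491391706707/38685626227668133590597632 ≈ 0.985.
Is E[X] < 1? YES.
Since E[X] < 1, there exists a 4-coloring of K_{2020} with no monochromatic K_10; hence R_4(10) > 2020.

E[X] = 38104002322342491391706707/38685626227668133590597632 ≈ 0.985; E[X] < 1, so R_4(10) > 2020.


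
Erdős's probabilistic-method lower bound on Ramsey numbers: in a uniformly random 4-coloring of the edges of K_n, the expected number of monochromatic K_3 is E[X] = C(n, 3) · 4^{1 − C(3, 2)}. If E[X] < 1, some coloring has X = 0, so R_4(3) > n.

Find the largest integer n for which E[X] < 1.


We need C(n, 3) · 4^{1 − 3} < 1, i.e. C(n, 3) < 4^{3 − 1} = 16.
Check values of n near the boundary:
  n = 3: C(3, 3) = 1; 1 < 16? YES
  n = 4: C(4, 3) = 4; 4 < 16? YES
  n = 5: C(5, 3) = 10; 10 < 16? YES
  n = 6: C(6, 3) = 20; 20 < 16? NO
The largest n with C(n, 3) < 16 is n = 5 (where E[X] = 5/8 ≈ 0.625000). Hence R_4(3) > 5, i.e. R_4(3) ≥ 6.

Largest n = 5; hence R_4(3) > 5.


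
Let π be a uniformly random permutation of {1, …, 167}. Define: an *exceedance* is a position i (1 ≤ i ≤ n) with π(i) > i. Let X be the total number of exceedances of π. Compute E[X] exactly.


Write X = Σ_{i=1}^{167} X_i, where X_i = 1_{π(i) > i}.
For each fixed i, π(i) is uniform over {1, …, 167} (marginal of a uniform permutation), so P[π(i) > i] = (n − i)/n. Summing: Σ_{i=1}^{167} (n − i)/n = (0 + 1 + … + 166)/167 = 167(167 − 1)/(2·167) = (167 − 1)/2.
Hence E[X] = Σ_{i=1}^{167} (167 − i)/167 = 83 ≈ 83.00000.

E[X] = 83 = 83.00000.


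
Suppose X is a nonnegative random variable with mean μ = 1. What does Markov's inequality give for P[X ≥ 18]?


μ = E[X] = 1, a = 18.
Markov: P[X ≥ 18] ≤ μ/a = (1)/18 = 1/18.
Numerically: ≈ 0.055556.
(Since a = 18 > μ = 1.000000, the bound 1/18 is < 1 and informative.)

P[X ≥ 18] ≤ 1/18 ≈ 0.055556.


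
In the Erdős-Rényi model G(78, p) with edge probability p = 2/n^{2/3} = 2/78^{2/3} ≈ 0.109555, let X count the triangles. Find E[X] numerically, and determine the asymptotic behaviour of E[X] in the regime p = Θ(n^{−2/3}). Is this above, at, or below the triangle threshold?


Number of potential triangles: C(78, 3) = 76076.
Each occurs with probability p³ ≈ (0.109555)³ ≈ 1.31492439e-03.
By linearity: E[X] = C(78, 3)·p³ ≈ 76076 · 1.31492439e-03 ≈ 100.034188.
Since α = 2/3 < 1, p = c/n^{2/3} ≫ 1/n is above the triangle threshold p ~ 1/n. Asymptotically E[X] ~ (c³/6)·n^{3(1−α)} = (2³/6)·n^{1} → ∞; triangles are abundant w.h.p.

E[X] ≈ 100.034188; in regime p = Θ(1/n^{2/3}) E[X] diverges (above the triangle threshold p ~ 1/n).


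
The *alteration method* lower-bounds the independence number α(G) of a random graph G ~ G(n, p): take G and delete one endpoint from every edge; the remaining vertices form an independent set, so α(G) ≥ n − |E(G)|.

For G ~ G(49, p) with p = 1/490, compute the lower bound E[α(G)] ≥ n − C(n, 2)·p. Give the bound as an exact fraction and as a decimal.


E[|E(G)|] = C(49, 2)·p = 1176 · (1/490) = 12/5.
E[α(G)] ≥ n − E[|E(G)|] = 49 − 12/5 = 233/5.
Numerically: ≈ 46.600.
(This is only a lower bound; the true E[α(G)] may be larger.)

E[α(G)] ≥ 233/5 ≈ 46.600.


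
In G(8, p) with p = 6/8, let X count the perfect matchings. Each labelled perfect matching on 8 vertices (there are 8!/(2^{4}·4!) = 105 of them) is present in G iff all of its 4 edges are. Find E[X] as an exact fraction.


K_8 has 8!/(2^{4}·4!) = 105 labelled perfect matchings.
For each such perfect matching H, let X_H = 1 if all 4 edges of H are present in G. Then P[X_H = 1] = p^{4} = (3/4)^{4} = 81/256.
By linearity of expectation: E[X] = Σ_H E[X_H] = 105 · p^{4} = 105 · 81/256 = 8505/256.
Numerically: E[X] ≈ 33.2.

E[X] = 105 · (3/4)^{4} = 8505/256 ≈ 33.2.


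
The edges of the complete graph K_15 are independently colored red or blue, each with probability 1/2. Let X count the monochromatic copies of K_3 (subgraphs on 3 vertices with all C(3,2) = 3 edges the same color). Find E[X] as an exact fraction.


Let X = Σ_S X_S over the C(15, 3) = 455 subsets S of size 3, where X_S = 1 if the K_3 on S is monochromatic.
For a fixed S, the K_3 on S has C(3, 2) = 3 edges. P[all 3 edges red] = (1/2)^3, and likewise for blue, so P[monochromatic] = 2·(1/2)^3 = 2^{1 − 3} = 1/4.
Summing: E[X] = C(15, 3) · 2^{1 − 3} = 455 · 1/4 = 455/4.
Numerically: E[X] ≈ 113.750000.

E[X] = C(15,3)·2^(1−C(3,2)) = 455/4 ≈ 113.750000.


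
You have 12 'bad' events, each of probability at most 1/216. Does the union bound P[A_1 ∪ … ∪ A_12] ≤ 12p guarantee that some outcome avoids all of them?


Union bound: P[∪_{i=1}^{12} A_i] ≤ Σ_i P[A_i] ≤ 12·p = 12·(1/216) = 1/18.
Numerically: 1/18 ≈ 0.05556.
Is 1/18 < 1? YES.
Since P[∪ A_i] ≤ 1/18 < 1, the complement has P[∩ A_i^c] ≥ 1 − 1/18 = 17/18 > 0, so some outcome avoids every A_i.

12·p = 1/18 ≈ 0.05556; existence CERTIFIED by the union bound.


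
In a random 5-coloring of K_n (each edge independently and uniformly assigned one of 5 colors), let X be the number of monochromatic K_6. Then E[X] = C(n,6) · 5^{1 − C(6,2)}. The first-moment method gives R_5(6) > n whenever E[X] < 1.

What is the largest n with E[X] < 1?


We need C(n, 6) · 5^{1 − 15} < 1, i.e. C(n, 6) < 5^{15 − 1} = 6103515625.
Check values of n near the boundary:
  n = 124: C(124, 6) = 4465475476; 4465475476 < 6103515625? YES
  n = 125: C(125, 6) = 4690625500; 4690625500 < 6103515625? YES
  n = 126: C(126, 6) = 4925156775; 4925156775 < 6103515625? YES
  n = 127: C(127, 6) = 5169379425; 5169379425 < 6103515625? YES
  n = 128: C(128, 6) = 5423611200; 5423611200 < 6103515625? YES
  n = 129: C(129, 6) = 5688177600; 5688177600 < 6103515625? YES
  n = 130: C(130, 6) = 5963412000; 5963412000 < 6103515625? YES
  n = 131: C(131, 6) = 6249655776; 6249655776 < 6103515625? NO
  n = 132: C(132, 6) = 6547258432; 6547258432 < 6103515625? NO
  n = 133: C(133, 6) = 6856577728; 6856577728 < 6103515625? NO
The largest n with C(n, 6) < 6103515625 is n = 130 (where E[X] = 47707296/48828125 ≈ 0.9770). Hence R_5(6) > 130, i.e. R_5(6) ≥ 131.

Largest n = 130; hence R_5(6) > 130.


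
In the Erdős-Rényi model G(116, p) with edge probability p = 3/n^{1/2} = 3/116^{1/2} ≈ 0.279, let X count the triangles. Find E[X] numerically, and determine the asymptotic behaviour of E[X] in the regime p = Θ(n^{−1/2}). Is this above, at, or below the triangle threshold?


Number of potential triangles: C(116, 3) = 253460.
Each occurs with probability p³ ≈ (0.279)³ ≈ 2.16111e-02.
By linearity: E[X] = C(116, 3)·p³ ≈ 253460 · 2.16111e-02 ≈ 5477.548.
Since α = 1/2 < 1, p = c/n^{1/2} ≫ 1/n is above the triangle threshold p ~ 1/n. Asymptotically E[X] ~ (c³/6)·n^{3(1−α)} = (3³/6)·n^{1.5} → ∞; triangles are abundant w.h.p.

E[X] ≈ 5477.548; in regime p = Θ(1/n^{1/2}) E[X] diverges (above the triangle threshold p ~ 1/n).


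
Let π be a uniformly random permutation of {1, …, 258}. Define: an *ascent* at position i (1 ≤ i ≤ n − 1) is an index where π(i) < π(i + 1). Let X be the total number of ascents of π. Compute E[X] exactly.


Write X = Σ X_I over i = 1, …, 257, with X_I the indicator of one ascent.
There are 257 indicators.
For each fixed i, the pair (π(i), π(i+1)) is a uniformly random ordered pair of distinct values from {1, …, 258}; by symmetry P[π(i) < π(i+1)] = 1/2.
By linearity: E[X] = 257 · (1/2) = (258 − 1) · (1/2) = 257/2 ≈ 128.5000.

E[X] = 257/2 = 128.5000.


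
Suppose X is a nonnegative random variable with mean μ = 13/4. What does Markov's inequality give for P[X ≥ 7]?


μ = E[X] = 13/4, a = 7.
Markov: P[X ≥ 7] ≤ μ/a = (13/4)/7 = 13/28.
Numerically: ≈ 0.464.
(Since a = 7 > μ = 3.250, the bound 13/28 is < 1 and informative.)

P[X ≥ 7] ≤ 13/28 ≈ 0.464.


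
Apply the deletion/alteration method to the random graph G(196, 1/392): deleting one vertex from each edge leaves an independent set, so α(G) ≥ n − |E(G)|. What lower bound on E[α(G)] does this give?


E[|E(G)|] = C(196, 2)·p = 19110 · (1/392) = 195/4.
E[α(G)] ≥ n − E[|E(G)|] = 196 − 195/4 = 589/4.
Numerically: ≈ 147.250000.
(This is only a lower bound; the true E[α(G)] may be larger.)

E[α(G)] ≥ 589/4 ≈ 147.250000.


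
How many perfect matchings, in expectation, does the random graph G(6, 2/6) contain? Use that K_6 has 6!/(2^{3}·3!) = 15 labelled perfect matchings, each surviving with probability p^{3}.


K_6 has 6!/(2^{3}·3!) = 15 labelled perfect matchings.
For each such perfect matching H, let X_H = 1 if all 3 edges of H are present in G. Then P[X_H = 1] = p^{3} = (1/3)^{3} = 1/27.
Summing the indicators: E[X] = Σ_H E[X_H] = 15 · p^{3} = 15 · 1/27 = 5/9.
Numerically: E[X] ≈ 0.556.

E[X] = 15 · (1/3)^{3} = 5/9 ≈ 0.556.


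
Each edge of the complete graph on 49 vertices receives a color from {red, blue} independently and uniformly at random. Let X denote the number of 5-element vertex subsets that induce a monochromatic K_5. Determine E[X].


Let X = Σ_S X_S over the C(49, 5) = 1906884 subsets S of size 5, where X_S = 1 if the K_5 on S is monochromatic.
For a fixed S, the K_5 on S has C(5, 2) = 10 edges. P[all 10 edges red] = (1/2)^10, and likewise for blue, so P[monochromatic] = 2·(1/2)^10 = 2^{1 − 10} = 1/512.
By linearity of expectation: E[X] = C(49, 5) · 2^{1 − 10} = 1906884 · 1/512 = 476721/128.
Numerically: E[X] ≈ 3724.3828.

E[X] = C(49,5)·2^(1−C(5,2)) = 476721/128 ≈ 3724.3828.


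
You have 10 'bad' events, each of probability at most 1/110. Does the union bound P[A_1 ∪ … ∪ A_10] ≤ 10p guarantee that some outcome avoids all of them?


Union bound: P[∪_{i=1}^{10} A_i] ≤ Σ_i P[A_i] ≤ 10·p = 10·(1/110) = 1/11.
Numerically: 1/11 ≈ 0.091.
Is 1/11 < 1? YES.
Since P[∪ A_i] ≤ 1/11 < 1, the complement has P[∩ A_i^c] ≥ 1 − 1/11 = 10/11 > 0, so some outcome avoids every A_i.

10·p = 1/11 ≈ 0.091; existence CERTIFIED by the union bound.


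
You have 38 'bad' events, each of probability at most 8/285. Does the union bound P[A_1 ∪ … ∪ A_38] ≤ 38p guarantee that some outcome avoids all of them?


Union bound: P[∪_{i=1}^{38} A_i] ≤ Σ_i P[A_i] ≤ 38·p = 38·(8/285) = 16/15.
Numerically: 16/15 ≈ 1.066667.
Is 16/15 < 1? NO.
Since the bound 16/15 is ≥ 1, the union bound is uninformative here; it does NOT by itself certify existence.

38·p = 16/15 ≈ 1.066667; existence NOT certified by the union bound.


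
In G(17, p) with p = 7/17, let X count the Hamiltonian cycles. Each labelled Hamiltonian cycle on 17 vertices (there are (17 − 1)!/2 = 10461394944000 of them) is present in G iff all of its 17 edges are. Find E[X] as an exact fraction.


K_17 has (17 − 1)!/2 = 10461394944000 labelled Hamiltonian cycles.
For each such Hamiltonian cycle H, let X_H = 1 if all 17 edges of H are present in G. Then P[X_H = 1] = p^{17} = (7/17)^{17} = 232630513987207/827240261886336764177.
By linearity: E[X] = Σ_H E[X_H] = 10461394944000 · p^{17} = 10461394944000 · 232630513987207/827240261886336764177 = 2433639682845888590481408000/827240261886336764177.
Numerically: E[X] ≈ 2.94188e+06.

E[X] = 10461394944000 · (7/17)^{17} = 2433639682845888590481408000/827240261886336764177 ≈ 2.94188e+06.


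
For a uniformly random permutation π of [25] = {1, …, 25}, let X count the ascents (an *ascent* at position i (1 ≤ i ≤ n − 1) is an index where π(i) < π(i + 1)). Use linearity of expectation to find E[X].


Write X = Σ X_I over i = 1, …, 24, with X_I the indicator of one ascent.
There are 24 indicators.
For each fixed i, the pair (π(i), π(i+1)) is a uniformly random ordered pair of distinct values from {1, …, 25}; by symmetry P[π(i) < π(i+1)] = 1/2.
By linearity: E[X] = 24 · (1/2) = (25 − 1) · (1/2) = 12 ≈ 12.000000.

E[X] = 12 = 12.000000.


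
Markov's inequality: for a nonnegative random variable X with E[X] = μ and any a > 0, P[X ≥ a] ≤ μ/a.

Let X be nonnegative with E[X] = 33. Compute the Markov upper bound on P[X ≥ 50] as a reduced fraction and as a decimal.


μ = E[X] = 33, a = 50.
Markov: P[X ≥ 50] ≤ μ/a = (33)/50 = 33/50.
Numerically: ≈ 0.660000.
(Since a = 50 > μ = 33.000000, the bound 33/50 is < 1 and informative.)

P[X ≥ 50] ≤ 33/50 ≈ 0.660000.


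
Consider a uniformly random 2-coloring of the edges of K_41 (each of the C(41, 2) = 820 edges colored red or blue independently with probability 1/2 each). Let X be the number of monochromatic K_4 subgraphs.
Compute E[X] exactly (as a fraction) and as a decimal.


Let X = Σ_S X_S over the C(41, 4) = 101270 subsets S of size 4, where X_S = 1 if the K_4 on S is monochromatic.
For a fixed S, the K_4 on S has C(4, 2) = 6 edges. P[all 6 edges red] = (1/2)^6, and likewise for blue, so P[monochromatic] = 2·(1/2)^6 = 2^{1 − 6} = 1/32.
By linearity: E[X] = C(41, 4) · 2^{1 − 6} = 101270 · 1/32 = 50635/16.
Numerically: E[X] ≈ 3164.687500.

E[X] = C(41,4)·2^(1−C(4,2)) = 50635/16 ≈ 3164.687500.


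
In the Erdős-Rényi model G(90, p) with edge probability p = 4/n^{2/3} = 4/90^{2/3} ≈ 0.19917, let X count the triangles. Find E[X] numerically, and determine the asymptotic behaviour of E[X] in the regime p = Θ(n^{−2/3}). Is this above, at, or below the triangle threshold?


Number of potential triangles: C(90, 3) = 117480.
Each occurs with probability p³ ≈ (0.19917)³ ≈ 7.9012346e-03.
By linearity: E[X] = C(90, 3)·p³ ≈ 117480 · 7.9012346e-03 ≈ 928.23704.
Since α = 2/3 < 1, p = c/n^{2/3} ≫ 1/n is above the triangle threshold p ~ 1/n. Asymptotically E[X] ~ (c³/6)·n^{3(1−α)} = (4³/6)·n^{1} → ∞; triangles are abundant w.h.p.

E[X] ≈ 928.23704; in regime p = Θ(1/n^{2/3}) E[X] diverges (above the triangle threshold p ~ 1/n).


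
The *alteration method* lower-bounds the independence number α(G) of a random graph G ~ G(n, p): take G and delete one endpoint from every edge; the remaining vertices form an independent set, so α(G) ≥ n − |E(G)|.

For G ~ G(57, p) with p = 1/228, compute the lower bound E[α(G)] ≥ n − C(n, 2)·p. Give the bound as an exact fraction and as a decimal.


E[|E(G)|] = C(57, 2)·p = 1596 · (1/228) = 7.
E[α(G)] ≥ n − E[|E(G)|] = 57 − 7 = 50.
Numerically: ≈ 50.000000.
(This is only a lower bound; the true E[α(G)] may be larger.)

E[α(G)] ≥ 50 ≈ 50.000000.


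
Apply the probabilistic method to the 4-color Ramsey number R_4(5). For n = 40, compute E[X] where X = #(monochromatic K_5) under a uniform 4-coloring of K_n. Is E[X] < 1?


E[X] = C(40, 5) · 4^{1 − 10} = 658008 · 4^{−9} = 658008/262144.
As a reduced fraction: E[X] = 82251/32768 ≈ 2.510.
Is E[X] < 1? NO.
Since E[X] ≥ 1, the first-moment bound is inconclusive at n = 40; it does NOT by itself certify R_4(5) > 40.

E[X] = 82251/32768 ≈ 2.510; E[X] ≥ 1; first-moment method inconclusive here.


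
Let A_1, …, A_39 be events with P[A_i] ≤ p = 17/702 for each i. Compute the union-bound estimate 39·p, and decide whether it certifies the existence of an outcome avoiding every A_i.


Union bound: P[∪_{i=1}^{39} A_i] ≤ Σ_i P[A_i] ≤ 39·p = 39·(17/702) = 17/18.
Numerically: 17/18 ≈ 0.94444.
Is 17/18 < 1? YES.
Since P[∪ A_i] ≤ 17/18 < 1, the complement has P[∩ A_i^c] ≥ 1 − 17/18 = 1/18 > 0, so some outcome avoids every A_i.

39·p = 17/18 ≈ 0.94444; existence CERTIFIED by the union bound.


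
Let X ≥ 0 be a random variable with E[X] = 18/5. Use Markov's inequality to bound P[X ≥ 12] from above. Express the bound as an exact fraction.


μ = E[X] = 18/5, a = 12.
Markov: P[X ≥ 12] ≤ μ/a = (18/5)/12 = 3/10.
Numerically: ≈ 0.3000.
(Since a = 12 > μ = 3.6000, the bound 3/10 is < 1 and informative.)

P[X ≥ 12] ≤ 3/10 ≈ 0.3000.


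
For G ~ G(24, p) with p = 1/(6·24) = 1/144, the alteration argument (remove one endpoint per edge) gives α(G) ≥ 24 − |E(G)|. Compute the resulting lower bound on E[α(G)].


E[|E(G)|] = C(24, 2)·p = 276 · (1/144) = 23/12.
E[α(G)] ≥ n − E[|E(G)|] = 24 − 23/12 = 265/12.
Numerically: ≈ 22.083.
(This is only a lower bound; the true E[α(G)] may be larger.)

E[α(G)] ≥ 265/12 ≈ 22.083.


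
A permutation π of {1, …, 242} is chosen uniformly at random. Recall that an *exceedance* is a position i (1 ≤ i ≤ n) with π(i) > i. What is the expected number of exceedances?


Write X = Σ_{i=1}^{242} X_i, where X_i = 1_{π(i) > i}.
For each fixed i, π(i) is uniform over {1, …, 242} (marginal of a uniform permutation), so P[π(i) > i] = (n − i)/n. Summing: Σ_{i=1}^{242} (n − i)/n = (0 + 1 + … + 241)/242 = 242(242 − 1)/(2·242) = (242 − 1)/2.
Hence E[X] = Σ_{i=1}^{242} (242 − i)/242 = 241/2 ≈ 120.500.

E[X] = 241/2 = 120.500.


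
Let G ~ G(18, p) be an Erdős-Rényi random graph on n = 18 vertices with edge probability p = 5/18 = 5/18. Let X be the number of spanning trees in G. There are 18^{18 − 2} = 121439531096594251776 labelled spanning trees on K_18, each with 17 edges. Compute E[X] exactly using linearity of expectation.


K_18 has 18^{18 − 2} = 121439531096594251776 labelled spanning trees.
For each such spanning tree H, let X_H = 1 if all 17 edges of H are present in G. Then P[X_H = 1] = p^{17} = (5/18)^{17} = 762939453125/2185911559738696531968.
By linearity of expectation: E[X] = Σ_H E[X_H] = 121439531096594251776 · p^{17} = 121439531096594251776 · 762939453125/2185911559738696531968 = 762939453125/18.
Numerically: E[X] ≈ 4.239e+10.

E[X] = 121439531096594251776 · (5/18)^{17} = 762939453125/18 ≈ 4.239e+10.


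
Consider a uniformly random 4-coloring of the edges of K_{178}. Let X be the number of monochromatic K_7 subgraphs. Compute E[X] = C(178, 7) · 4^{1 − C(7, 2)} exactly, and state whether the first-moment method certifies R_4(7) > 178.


E[X] = C(178, 7) · 4^{1 − 21} = 996867063280 · 4^{−20} = 996867063280/1099511627776.
As a reduced fraction: E[X] = 62304191455/68719476736 ≈ 0.90665.
Is E[X] < 1? YES.
Since E[X] < 1, there exists a 4-coloring of K_{178} with no monochromatic K_7; hence R_4(7) > 178.

E[X] = 62304191455/68719476736 ≈ 0.90665; E[X] < 1, so R_4(7) > 178.


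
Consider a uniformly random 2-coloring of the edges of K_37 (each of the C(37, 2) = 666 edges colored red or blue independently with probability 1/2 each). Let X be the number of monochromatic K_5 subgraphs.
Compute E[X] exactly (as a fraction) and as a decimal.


Let X = Σ_S X_S over the C(37, 5) = 435897 subsets S of size 5, where X_S = 1 if the K_5 on S is monochromatic.
For a fixed S, the K_5 on S has C(5, 2) = 10 edges. P[all 10 edges red] = (1/2)^10, and likewise for blue, so P[monochromatic] = 2·(1/2)^10 = 2^{1 − 10} = 1/512.
Summing: E[X] = C(37, 5) · 2^{1 − 10} = 435897 · 1/512 = 435897/512.
Numerically: E[X] ≈ 851.361.

E[X] = C(37,5)·2^(1−C(5,2)) = 435897/512 ≈ 851.361.


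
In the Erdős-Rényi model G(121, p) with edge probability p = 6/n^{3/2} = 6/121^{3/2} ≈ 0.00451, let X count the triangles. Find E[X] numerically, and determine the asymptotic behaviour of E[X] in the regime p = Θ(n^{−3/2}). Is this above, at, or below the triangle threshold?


Number of potential triangles: C(121, 3) = 287980.
Each occurs with probability p³ ≈ (0.00451)³ ≈ 9.16051e-08.
By linearity: E[X] = C(121, 3)·p³ ≈ 287980 · 9.16051e-08 ≈ 0.026.
Since α = 3/2 > 1, p = c/n^{3/2} = o(1/n) is below the triangle threshold p ~ 1/n. Asymptotically E[X] ~ (c³/6)·n^{3(1−α)} = (6³/6)·n^{-1.5} → 0, so by Markov's inequality G has no triangles w.h.p.

E[X] ≈ 0.026; in regime p = Θ(1/n^{3/2}) E[X] tends to 0 (below the triangle threshold p ~ 1/n).


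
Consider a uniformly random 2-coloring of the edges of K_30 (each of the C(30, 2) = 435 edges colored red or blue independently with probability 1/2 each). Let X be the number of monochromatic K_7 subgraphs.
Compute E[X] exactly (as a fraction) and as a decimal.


Let X = Σ_S X_S over the C(30, 7) = 2035800 subsets S of size 7, where X_S = 1 if the K_7 on S is monochromatic.
For a fixed S, the K_7 on S has C(7, 2) = 21 edges. P[all 21 edges red] = (1/2)^21, and likewise for blue, so P[monochromatic] = 2·(1/2)^21 = 2^{1 − 21} = 1/1048576.
By linearity of expectation: E[X] = C(30, 7) · 2^{1 − 21} = 2035800 · 1/1048576 = 254475/131072.
Numerically: E[X] ≈ 1.941490.

E[X] = C(30,7)·2^(1−C(7,2)) = 254475/131072 ≈ 1.941490.


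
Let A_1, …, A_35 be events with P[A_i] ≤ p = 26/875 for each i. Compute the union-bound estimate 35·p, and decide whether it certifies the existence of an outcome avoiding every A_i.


Union bound: P[∪_{i=1}^{35} A_i] ≤ Σ_i P[A_i] ≤ 35·p = 35·(26/875) = 26/25.
Numerically: 26/25 ≈ 1.04000.
Is 26/25 < 1? NO.
Since the bound 26/25 is ≥ 1, the union bound is uninformative here; it does NOT by itself certify existence.

35·p = 26/25 ≈ 1.04000; existence NOT certified by the union bound.


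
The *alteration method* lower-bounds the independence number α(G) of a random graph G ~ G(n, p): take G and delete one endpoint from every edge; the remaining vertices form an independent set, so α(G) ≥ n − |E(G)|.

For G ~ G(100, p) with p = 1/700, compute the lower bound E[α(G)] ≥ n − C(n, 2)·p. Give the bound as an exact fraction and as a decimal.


E[|E(G)|] = C(100, 2)·p = 4950 · (1/700) = 99/14.
E[α(G)] ≥ n − E[|E(G)|] = 100 − 99/14 = 1301/14.
Numerically: ≈ 92.92857.
(This is only a lower bound; the true E[α(G)] may be larger.)

E[α(G)] ≥ 1301/14 ≈ 92.92857.


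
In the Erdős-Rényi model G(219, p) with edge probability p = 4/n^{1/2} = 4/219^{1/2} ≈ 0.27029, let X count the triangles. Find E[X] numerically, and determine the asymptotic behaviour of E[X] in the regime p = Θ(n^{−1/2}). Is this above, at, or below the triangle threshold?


Number of potential triangles: C(219, 3) = 1726669.
Each occurs with probability p³ ≈ (0.27029)³ ≈ 1.9747576e-02.
By linearity: E[X] = C(219, 3)·p³ ≈ 1726669 · 1.9747576e-02 ≈ 34097.52792.
Since α = 1/2 < 1, p = c/n^{1/2} ≫ 1/n is above the triangle threshold p ~ 1/n. Asymptotically E[X] ~ (c³/6)·n^{3(1−α)} = (4³/6)·n^{1.5} → ∞; triangles are abundant w.h.p.

E[X] ≈ 34097.52792; in regime p = Θ(1/n^{1/2}) E[X] diverges (above the triangle threshold p ~ 1/n).


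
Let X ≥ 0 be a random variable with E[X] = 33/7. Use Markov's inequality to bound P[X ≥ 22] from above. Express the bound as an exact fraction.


μ = E[X] = 33/7, a = 22.
Markov: P[X ≥ 22] ≤ μ/a = (33/7)/22 = 3/14.
Numerically: ≈ 0.214.
(Since a = 22 > μ = 4.714, the bound 3/14 is < 1 and informative.)

P[X ≥ 22] ≤ 3/14 ≈ 0.214.


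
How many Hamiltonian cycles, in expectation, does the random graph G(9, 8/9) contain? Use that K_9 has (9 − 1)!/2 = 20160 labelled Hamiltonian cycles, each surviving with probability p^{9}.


K_9 has (9 − 1)!/2 = 20160 labelled Hamiltonian cycles.
For each such Hamiltonian cycle H, let X_H = 1 if all 9 edges of H are present in G. Then P[X_H = 1] = p^{9} = (8/9)^{9} = 134217728/387420489.
By linearity of expectation: E[X] = Σ_H E[X_H] = 20160 · p^{9} = 20160 · 134217728/387420489 = 300647710720/43046721.
Numerically: E[X] ≈ 6984.22.

E[X] = 20160 · (8/9)^{9} = 300647710720/43046721 ≈ 6984.22.


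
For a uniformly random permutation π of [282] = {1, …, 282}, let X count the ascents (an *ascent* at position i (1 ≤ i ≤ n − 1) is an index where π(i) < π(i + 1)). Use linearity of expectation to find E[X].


Write X = Σ X_I over i = 1, …, 281, with X_I the indicator of one ascent.
There are 281 indicators.
For each fixed i, the pair (π(i), π(i+1)) is a uniformly random ordered pair of distinct values from {1, …, 282}; by symmetry P[π(i) < π(i+1)] = 1/2.
By linearity: E[X] = 281 · (1/2) = (282 − 1) · (1/2) = 281/2 ≈ 140.500.

E[X] = 281/2 = 140.500.


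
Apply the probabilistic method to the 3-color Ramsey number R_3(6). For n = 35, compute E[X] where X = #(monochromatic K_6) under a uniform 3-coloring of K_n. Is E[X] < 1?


E[X] = C(35, 6) · 3^{1 − 15} = 1623160 · 3^{−14} = 1623160/4782969.
As a reduced fraction: E[X] = 1623160/4782969 ≈ 0.33936.
Is E[X] < 1? YES.
Since E[X] < 1, there exists a 3-coloring of K_{35} with no monochromatic K_6; hence R_3(6) > 35.

E[X] = 1623160/4782969 ≈ 0.33936; E[X] < 1, so R_3(6) > 35.


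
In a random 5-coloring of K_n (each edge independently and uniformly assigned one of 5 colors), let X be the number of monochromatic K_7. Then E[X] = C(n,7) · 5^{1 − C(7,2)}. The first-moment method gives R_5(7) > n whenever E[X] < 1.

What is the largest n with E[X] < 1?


We need C(n, 7) · 5^{1 − 21} < 1, i.e. C(n, 7) < 5^{21 − 1} = 95367431640625.
Check values of n near the boundary:
  n = 332: C(332, 7) = 82772214646616; 82772214646616 < 95367431640625? YES
  n = 333: C(333, 7) = 84549532139028; 84549532139028 < 95367431640625? YES
  n = 334: C(334, 7) = 86359460961576; 86359460961576 < 95367431640625? YES
  n = 335: C(335, 7) = 88202498238195; 88202498238195 < 95367431640625? YES
  n = 336: C(336, 7) = 90079147136880; 90079147136880 < 95367431640625? YES
  n = 337: C(337, 7) = 91989916924632; 91989916924632 < 95367431640625? YES
  n = 338: C(338, 7) = 93935323022736; 93935323022736 < 95367431640625? YES
  n = 339: C(339, 7) = 95915887062372; 95915887062372 < 95367431640625? NO
  n = 340: C(340, 7) = 97932136940560; 97932136940560 < 95367431640625? NO
  n = 341: C(341, 7) = 99984606876440; 99984606876440 < 95367431640625? NO
The largest n with C(n, 7) < 95367431640625 is n = 338 (where E[X] = 93935323022736/95367431640625 ≈ 0.984983). Hence R_5(7) > 338, i.e. R_5(7) ≥ 339.

Largest n = 338; hence R_5(7) > 338.


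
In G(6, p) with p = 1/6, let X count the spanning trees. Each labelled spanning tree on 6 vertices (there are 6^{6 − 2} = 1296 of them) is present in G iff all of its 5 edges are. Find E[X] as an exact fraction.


K_6 has 6^{6 − 2} = 1296 labelled spanning trees.
For each such spanning tree H, let X_H = 1 if all 5 edges of H are present in G. Then P[X_H = 1] = p^{5} = (1/6)^{5} = 1/7776.
By linearity: E[X] = Σ_H E[X_H] = 1296 · p^{5} = 1296 · 1/7776 = 1/6.
Numerically: E[X] ≈ 0.16667.

E[X] = 1296 · (1/6)^{5} = 1/6 ≈ 0.16667.


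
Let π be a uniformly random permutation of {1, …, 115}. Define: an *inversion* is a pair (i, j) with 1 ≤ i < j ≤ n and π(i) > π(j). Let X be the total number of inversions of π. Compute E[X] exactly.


Write X = Σ X_I over the C(115, 2) = 6555 pairs i < j, with X_I the indicator of one inversion.
There are 6555 indicators.
For each fixed pair i < j, the values π(i) and π(j) are two distinct elements of {1, …, 115} in uniformly random order; by symmetry P[π(i) > π(j)] = 1/2.
By linearity: E[X] = 6555 · (1/2) = C(115, 2) · (1/2) = 6555/2 = 6555/2 ≈ 3277.500000.

E[X] = 6555/2 = 3277.500000.


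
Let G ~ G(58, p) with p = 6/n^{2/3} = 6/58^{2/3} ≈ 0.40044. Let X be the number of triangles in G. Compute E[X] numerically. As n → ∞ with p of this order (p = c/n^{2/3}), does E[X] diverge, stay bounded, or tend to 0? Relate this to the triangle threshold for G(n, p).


Number of potential triangles: C(58, 3) = 30856.
Each occurs with probability p³ ≈ (0.40044)³ ≈ 6.4209275e-02.
By linearity: E[X] = C(58, 3)·p³ ≈ 30856 · 6.4209275e-02 ≈ 1981.24138.
Since α = 2/3 < 1, p = c/n^{2/3} ≫ 1/n is above the triangle threshold p ~ 1/n. Asymptotically E[X] ~ (c³/6)·n^{3(1−α)} = (6³/6)·n^{1} → ∞; triangles are abundant w.h.p.

E[X] ≈ 1981.24138; in regime p = Θ(1/n^{2/3}) E[X] diverges (above the triangle threshold p ~ 1/n).


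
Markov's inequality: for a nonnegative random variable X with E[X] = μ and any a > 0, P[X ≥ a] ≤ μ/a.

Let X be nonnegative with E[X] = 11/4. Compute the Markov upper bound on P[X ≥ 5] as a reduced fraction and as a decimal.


μ = E[X] = 11/4, a = 5.
Markov: P[X ≥ 5] ≤ μ/a = (11/4)/5 = 11/20.
Numerically: ≈ 0.550000.
(Since a = 5 > μ = 2.750000, the bound 11/20 is < 1 and informative.)

P[X ≥ 5] ≤ 11/20 ≈ 0.550000.


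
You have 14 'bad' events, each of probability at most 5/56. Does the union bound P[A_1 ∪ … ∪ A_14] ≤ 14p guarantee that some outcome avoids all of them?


Union bound: P[∪_{i=1}^{14} A_i] ≤ Σ_i P[A_i] ≤ 14·p = 14·(5/56) = 5/4.
Numerically: 5/4 ≈ 1.2500.
Is 5/4 < 1? NO.
Since the bound 5/4 is ≥ 1, the union bound is uninformative here; it does NOT by itself certify existence.

14·p = 5/4 ≈ 1.2500; existence NOT certified by the union bound.


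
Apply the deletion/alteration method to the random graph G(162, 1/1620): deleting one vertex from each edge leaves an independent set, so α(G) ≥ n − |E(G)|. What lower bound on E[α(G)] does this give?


E[|E(G)|] = C(162, 2)·p = 13041 · (1/1620) = 161/20.
E[α(G)] ≥ n − E[|E(G)|] = 162 − 161/20 = 3079/20.
Numerically: ≈ 153.95000.
(This is only a lower bound; the true E[α(G)] may be larger.)

E[α(G)] ≥ 3079/20 ≈ 153.95000.


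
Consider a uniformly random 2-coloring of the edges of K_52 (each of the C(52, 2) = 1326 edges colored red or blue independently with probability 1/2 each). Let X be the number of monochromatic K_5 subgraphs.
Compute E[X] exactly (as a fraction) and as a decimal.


Let X = Σ_S X_S over the C(52, 5) = 2598960 subsets S of size 5, where X_S = 1 if the K_5 on S is monochromatic.
For a fixed S, the K_5 on S has C(5, 2) = 10 edges. P[all 10 edges red] = (1/2)^10, and likewise for blue, so P[monochromatic] = 2·(1/2)^10 = 2^{1 − 10} = 1/512.
Summing: E[X] = C(52, 5) · 2^{1 − 10} = 2598960 · 1/512 = 162435/32.
Numerically: E[X] ≈ 5076.093750.

E[X] = C(52,5)·2^(1−C(5,2)) = 162435/32 ≈ 5076.093750.


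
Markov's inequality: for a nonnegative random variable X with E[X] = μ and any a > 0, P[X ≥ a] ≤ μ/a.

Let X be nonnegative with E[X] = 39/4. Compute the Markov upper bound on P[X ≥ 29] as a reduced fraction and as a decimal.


μ = E[X] = 39/4, a = 29.
Markov: P[X ≥ 29] ≤ μ/a = (39/4)/29 = 39/116.
Numerically: ≈ 0.33621.
(Since a = 29 > μ = 9.75000, the bound 39/116 is < 1 and informative.)

P[X ≥ 29] ≤ 39/116 ≈ 0.33621.


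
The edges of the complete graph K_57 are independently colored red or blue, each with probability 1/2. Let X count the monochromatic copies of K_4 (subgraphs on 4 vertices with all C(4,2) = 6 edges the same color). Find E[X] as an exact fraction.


Let X = Σ_S X_S over the C(57, 4) = 395010 subsets S of size 4, where X_S = 1 if the K_4 on S is monochromatic.
For a fixed S, the K_4 on S has C(4, 2) = 6 edges. P[all 6 edges red] = (1/2)^6, and likewise for blue, so P[monochromatic] = 2·(1/2)^6 = 2^{1 − 6} = 1/32.
Summing: E[X] = C(57, 4) · 2^{1 − 6} = 395010 · 1/32 = 197505/16.
Numerically: E[X] ≈ 12344.0625.

E[X] = C(57,4)·2^(1−C(4,2)) = 197505/16 ≈ 12344.0625.


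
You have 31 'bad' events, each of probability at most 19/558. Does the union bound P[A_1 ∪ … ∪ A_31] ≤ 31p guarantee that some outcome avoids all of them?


Union bound: P[∪_{i=1}^{31} A_i] ≤ Σ_i P[A_i] ≤ 31·p = 31·(19/558) = 19/18.
Numerically: 19/18 ≈ 1.0556.
Is 19/18 < 1? NO.
Since the bound 19/18 is ≥ 1, the union bound is uninformative here; it does NOT by itself certify existence.

31·p = 19/18 ≈ 1.0556; existence NOT certified by the union bound.


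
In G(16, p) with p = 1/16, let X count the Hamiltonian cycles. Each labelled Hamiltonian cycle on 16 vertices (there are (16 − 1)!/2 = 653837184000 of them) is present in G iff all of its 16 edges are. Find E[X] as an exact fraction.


K_16 has (16 − 1)!/2 = 653837184000 labelled Hamiltonian cycles.
For each such Hamiltonian cycle H, let X_H = 1 if all 16 edges of H are present in G. Then P[X_H = 1] = p^{16} = (1/16)^{16} = 1/18446744073709551616.
By linearity of expectation: E[X] = Σ_H E[X_H] = 653837184000 · p^{16} = 653837184000 · 1/18446744073709551616 = 638512875/18014398509481984.
Numerically: E[X] ≈ 3.54446e-08.

E[X] = 653837184000 · (1/16)^{16} = 638512875/18014398509481984 ≈ 3.54446e-08.


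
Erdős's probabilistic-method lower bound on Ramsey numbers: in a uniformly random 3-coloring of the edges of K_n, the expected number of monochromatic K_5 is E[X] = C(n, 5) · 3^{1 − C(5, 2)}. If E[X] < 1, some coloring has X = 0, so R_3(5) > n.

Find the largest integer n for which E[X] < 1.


We need C(n, 5) · 3^{1 − 10} < 1, i.e. C(n, 5) < 3^{10 − 1} = 19683.
Check values of n near the boundary:
  n = 15: C(15, 5) = 3003; 3003 < 19683? YES
  n = 16: C(16, 5) = 4368; 4368 < 19683? YES
  n = 17: C(17, 5) = 6188; 6188 < 19683? YES
  n = 18: C(18, 5) = 8568; 8568 < 19683? YES
  n = 19: C(19, 5) = 11628; 11628 < 19683? YES
  n = 20: C(20, 5) = 15504; 15504 < 19683? YES
  n = 21: C(21, 5) = 20349; 20349 < 19683? NO
  n = 22: C(22, 5) = 26334; 26334 < 19683? NO
  n = 23: C(23, 5) = 33649; 33649 < 19683? NO
The largest n with C(n, 5) < 19683 is n = 20 (where E[X] = 5168/6561 ≈ 0.788). Hence R_3(5) > 20, i.e. R_3(5) ≥ 21.

Largest n = 20; hence R_3(5) > 20.


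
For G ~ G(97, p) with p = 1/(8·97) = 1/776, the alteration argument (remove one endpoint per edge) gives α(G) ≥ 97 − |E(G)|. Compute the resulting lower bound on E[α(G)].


E[|E(G)|] = C(97, 2)·p = 4656 · (1/776) = 6.
E[α(G)] ≥ n − E[|E(G)|] = 97 − 6 = 91.
Numerically: ≈ 91.0000.
(This is only a lower bound; the true E[α(G)] may be larger.)

E[α(G)] ≥ 91 ≈ 91.0000.


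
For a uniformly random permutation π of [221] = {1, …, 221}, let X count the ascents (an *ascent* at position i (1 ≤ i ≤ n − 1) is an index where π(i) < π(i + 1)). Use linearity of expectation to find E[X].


Write X = Σ X_I over i = 1, …, 220, with X_I the indicator of one ascent.
There are 220 indicators.
For each fixed i, the pair (π(i), π(i+1)) is a uniformly random ordered pair of distinct values from {1, …, 221}; by symmetry P[π(i) < π(i+1)] = 1/2.
By linearity: E[X] = 220 · (1/2) = (221 − 1) · (1/2) = 110 ≈ 110.000000.

E[X] = 110 = 110.000000.


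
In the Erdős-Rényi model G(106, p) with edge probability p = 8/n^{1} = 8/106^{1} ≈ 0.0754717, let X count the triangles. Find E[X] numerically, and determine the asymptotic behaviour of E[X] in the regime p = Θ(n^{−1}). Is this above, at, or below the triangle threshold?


Number of potential triangles: C(106, 3) = 192920.
Each occurs with probability p³ ≈ (0.0754717)³ ≈ 4.29885073e-04.
By linearity: E[X] = C(106, 3)·p³ ≈ 192920 · 4.29885073e-04 ≈ 82.933428.
Here α = 1, so p = 8/n is exactly at the triangle threshold p ~ 1/n. Asymptotically E[X] → c³/6 = 8³/6 = 256/3 ≈ 85.333333, a bounded constant. In this regime the triangle count is asymptotically Poisson(c³/6).

E[X] ≈ 82.933428; in regime p = Θ(1/n^{1}) E[X] stays bounded (at the triangle threshold p ~ 1/n).


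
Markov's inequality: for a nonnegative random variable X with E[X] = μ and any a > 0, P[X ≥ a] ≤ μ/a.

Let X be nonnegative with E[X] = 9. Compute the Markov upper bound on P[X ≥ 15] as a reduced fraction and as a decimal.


μ = E[X] = 9, a = 15.
Markov: P[X ≥ 15] ≤ μ/a = (9)/15 = 3/5.
Numerically: ≈ 0.600000.
(Since a = 15 > μ = 9.000000, the bound 3/5 is < 1 and informative.)

P[X ≥ 15] ≤ 3/5 ≈ 0.600000.


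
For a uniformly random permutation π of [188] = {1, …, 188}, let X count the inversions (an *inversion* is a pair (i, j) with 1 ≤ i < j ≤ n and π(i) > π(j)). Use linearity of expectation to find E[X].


Write X = Σ X_I over the C(188, 2) = 17578 pairs i < j, with X_I the indicator of one inversion.
There are 17578 indicators.
For each fixed pair i < j, the values π(i) and π(j) are two distinct elements of {1, …, 188} in uniformly random order; by symmetry P[π(i) > π(j)] = 1/2.
By linearity: E[X] = 17578 · (1/2) = C(188, 2) · (1/2) = 17578/2 = 8789 ≈ 8789.000000.

E[X] = 8789 = 8789.000000.
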